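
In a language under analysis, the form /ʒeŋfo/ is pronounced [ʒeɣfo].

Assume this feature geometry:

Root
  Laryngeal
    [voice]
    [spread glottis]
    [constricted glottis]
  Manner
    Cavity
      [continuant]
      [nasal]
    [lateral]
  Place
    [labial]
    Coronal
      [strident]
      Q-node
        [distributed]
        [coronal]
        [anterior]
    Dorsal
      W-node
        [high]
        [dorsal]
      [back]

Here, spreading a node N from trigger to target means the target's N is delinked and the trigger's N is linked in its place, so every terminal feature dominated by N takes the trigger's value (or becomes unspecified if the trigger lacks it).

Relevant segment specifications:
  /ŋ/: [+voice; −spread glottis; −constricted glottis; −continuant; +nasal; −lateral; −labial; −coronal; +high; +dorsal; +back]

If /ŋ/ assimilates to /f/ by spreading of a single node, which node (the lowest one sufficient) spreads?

Feature comparison: [nasal], [continuant] differ between /ŋ/ and [ɣ]; the remaining terminals match.
Tracing each changed feature up the tree, the paths first meet at Cavity; any lower node misses at least one of them.
Delinking /ŋ/'s Cavity and associating /f/'s Cavity gives precisely the feature bundle of [ɣ].
[dorsal], [labial] stay as in /ŋ/ although /f/ differs there, so no node dominating them spread; among the remaining candidates Cavity is the lowest that derives the output.

Cavity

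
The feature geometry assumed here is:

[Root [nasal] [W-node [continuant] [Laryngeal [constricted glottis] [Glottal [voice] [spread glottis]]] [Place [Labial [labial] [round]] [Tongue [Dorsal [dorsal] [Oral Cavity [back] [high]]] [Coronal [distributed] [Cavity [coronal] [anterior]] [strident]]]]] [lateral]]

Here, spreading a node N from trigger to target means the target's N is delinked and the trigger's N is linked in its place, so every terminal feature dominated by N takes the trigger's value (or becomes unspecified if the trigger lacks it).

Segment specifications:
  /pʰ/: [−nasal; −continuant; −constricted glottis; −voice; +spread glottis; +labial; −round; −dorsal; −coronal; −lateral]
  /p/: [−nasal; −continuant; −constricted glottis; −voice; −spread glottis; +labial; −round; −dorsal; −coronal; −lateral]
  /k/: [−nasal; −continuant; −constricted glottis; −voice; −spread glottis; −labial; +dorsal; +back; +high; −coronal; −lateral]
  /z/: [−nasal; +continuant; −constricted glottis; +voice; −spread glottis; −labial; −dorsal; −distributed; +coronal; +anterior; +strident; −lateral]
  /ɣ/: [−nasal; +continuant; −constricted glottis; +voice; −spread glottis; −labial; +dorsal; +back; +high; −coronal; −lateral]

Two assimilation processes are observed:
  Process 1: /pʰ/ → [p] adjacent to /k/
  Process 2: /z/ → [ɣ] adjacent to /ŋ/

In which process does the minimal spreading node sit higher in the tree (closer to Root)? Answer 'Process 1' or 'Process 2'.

Process 2

Process 1 alters [spread glottis]; the lowest dominating node is [spread glottis] (depth 4 from Root).
In Process 2, [coronal], [anterior], [distributed], [strident], [dorsal], [high], [back] change, so the minimal spreading node is Tongue at depth 3.
Tongue (depth 3) sits above [spread glottis] (depth 4), making Process 2 the one with the higher spreading node.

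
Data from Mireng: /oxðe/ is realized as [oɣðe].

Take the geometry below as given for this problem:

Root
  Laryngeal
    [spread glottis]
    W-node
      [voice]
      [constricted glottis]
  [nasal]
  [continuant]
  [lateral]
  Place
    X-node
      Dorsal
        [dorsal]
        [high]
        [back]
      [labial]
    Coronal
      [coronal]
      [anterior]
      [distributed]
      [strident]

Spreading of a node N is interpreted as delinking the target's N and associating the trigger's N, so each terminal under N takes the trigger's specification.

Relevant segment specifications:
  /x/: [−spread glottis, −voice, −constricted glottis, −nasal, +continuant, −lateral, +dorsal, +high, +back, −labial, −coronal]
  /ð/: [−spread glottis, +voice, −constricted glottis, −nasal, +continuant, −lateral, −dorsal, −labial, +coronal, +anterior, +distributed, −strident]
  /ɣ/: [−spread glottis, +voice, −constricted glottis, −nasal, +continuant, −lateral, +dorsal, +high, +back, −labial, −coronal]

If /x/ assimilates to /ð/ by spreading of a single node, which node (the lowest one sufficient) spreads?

[voice]

/x/ and [ɣ] differ in [voice]; every other specified feature is identical.
Since just one terminal is affected and it takes /ð/'s value, spreading the terminal [voice] alone is sufficient and minimal.
[coronal], [dorsal] stay as in /x/ although /ð/ differs there, so no node dominating them spread; among the remaining candidates [voice] is the lowest that derives the output.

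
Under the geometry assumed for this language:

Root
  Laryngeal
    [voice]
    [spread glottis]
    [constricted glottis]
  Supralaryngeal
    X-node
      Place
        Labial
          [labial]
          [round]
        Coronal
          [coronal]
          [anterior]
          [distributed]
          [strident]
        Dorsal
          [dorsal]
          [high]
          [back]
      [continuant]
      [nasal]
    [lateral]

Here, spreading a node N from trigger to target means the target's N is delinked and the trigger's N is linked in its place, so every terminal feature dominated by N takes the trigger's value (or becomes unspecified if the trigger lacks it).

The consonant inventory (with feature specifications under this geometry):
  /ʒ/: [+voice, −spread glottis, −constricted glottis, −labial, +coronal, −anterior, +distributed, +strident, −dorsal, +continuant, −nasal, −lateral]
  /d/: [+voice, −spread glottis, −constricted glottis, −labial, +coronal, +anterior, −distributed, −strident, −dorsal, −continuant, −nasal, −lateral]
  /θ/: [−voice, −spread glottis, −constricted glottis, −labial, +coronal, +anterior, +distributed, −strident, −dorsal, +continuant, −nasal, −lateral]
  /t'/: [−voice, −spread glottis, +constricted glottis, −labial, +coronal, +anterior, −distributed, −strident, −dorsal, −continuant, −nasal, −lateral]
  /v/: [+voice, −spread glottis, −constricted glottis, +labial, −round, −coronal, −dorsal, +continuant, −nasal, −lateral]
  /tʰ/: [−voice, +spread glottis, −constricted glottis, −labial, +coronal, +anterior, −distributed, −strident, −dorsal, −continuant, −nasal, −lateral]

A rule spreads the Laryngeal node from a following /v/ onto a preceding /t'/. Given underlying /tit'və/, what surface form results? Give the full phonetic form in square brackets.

[tidvə]

The Laryngeal node dominates the terminals [voice], [spread glottis], [constricted glottis].
The target acquires /v/'s values for everything under Laryngeal — [+voice], [−spread glottis], [−constricted glottis] — while keeping its own [labial], [coronal], [anterior], ….
The resulting bundle matches /d/ in the inventory; substituting it for /t'/ gives [tidvə].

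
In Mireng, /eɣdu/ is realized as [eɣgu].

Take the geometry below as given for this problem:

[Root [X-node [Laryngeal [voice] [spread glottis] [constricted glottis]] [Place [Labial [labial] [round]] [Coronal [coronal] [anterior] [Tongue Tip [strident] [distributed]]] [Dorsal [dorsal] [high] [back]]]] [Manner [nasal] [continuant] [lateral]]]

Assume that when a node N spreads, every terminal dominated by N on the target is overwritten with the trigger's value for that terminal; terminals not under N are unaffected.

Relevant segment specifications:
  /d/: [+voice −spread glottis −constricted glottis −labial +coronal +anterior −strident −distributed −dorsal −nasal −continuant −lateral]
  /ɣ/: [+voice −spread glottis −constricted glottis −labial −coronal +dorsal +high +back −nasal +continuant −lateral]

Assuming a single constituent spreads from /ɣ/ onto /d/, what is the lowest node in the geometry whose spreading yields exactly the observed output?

Place

/d/ and [g] differ in [coronal], [anterior], [distributed], [strident], [dorsal], [high], [back]; every other specified feature is identical.
The smallest constituent containing every changed terminal is Place — each of its daughters lacks at least one of the affected features.
If Place spreads, every terminal under it takes /ɣ/'s value, producing [g] as observed.
[continuant] stays as in /d/ although /ɣ/ differs there, so no node dominating it spread; among the remaining candidates Place is the lowest that derives the output.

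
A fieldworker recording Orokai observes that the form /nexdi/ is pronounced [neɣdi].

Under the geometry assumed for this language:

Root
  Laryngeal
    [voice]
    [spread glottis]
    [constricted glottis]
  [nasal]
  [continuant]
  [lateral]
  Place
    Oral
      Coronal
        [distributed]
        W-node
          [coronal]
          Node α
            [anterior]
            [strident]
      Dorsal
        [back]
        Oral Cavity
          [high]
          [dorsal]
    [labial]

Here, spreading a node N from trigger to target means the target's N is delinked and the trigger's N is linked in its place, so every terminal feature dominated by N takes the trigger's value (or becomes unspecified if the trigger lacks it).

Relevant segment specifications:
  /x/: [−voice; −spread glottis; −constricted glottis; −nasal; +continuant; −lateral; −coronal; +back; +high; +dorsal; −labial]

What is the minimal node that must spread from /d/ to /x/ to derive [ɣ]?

[voice]

/x/ and [ɣ] differ in [voice]; every other specified feature is identical.
Since just one terminal is affected and it takes /d/'s value, spreading the terminal [voice] alone is sufficient and minimal.
Features on which the two segments disagree outside [voice], such as [coronal], [continuant], are unchanged — nothing dominating them spread, and [voice] is the minimal sufficient constituent.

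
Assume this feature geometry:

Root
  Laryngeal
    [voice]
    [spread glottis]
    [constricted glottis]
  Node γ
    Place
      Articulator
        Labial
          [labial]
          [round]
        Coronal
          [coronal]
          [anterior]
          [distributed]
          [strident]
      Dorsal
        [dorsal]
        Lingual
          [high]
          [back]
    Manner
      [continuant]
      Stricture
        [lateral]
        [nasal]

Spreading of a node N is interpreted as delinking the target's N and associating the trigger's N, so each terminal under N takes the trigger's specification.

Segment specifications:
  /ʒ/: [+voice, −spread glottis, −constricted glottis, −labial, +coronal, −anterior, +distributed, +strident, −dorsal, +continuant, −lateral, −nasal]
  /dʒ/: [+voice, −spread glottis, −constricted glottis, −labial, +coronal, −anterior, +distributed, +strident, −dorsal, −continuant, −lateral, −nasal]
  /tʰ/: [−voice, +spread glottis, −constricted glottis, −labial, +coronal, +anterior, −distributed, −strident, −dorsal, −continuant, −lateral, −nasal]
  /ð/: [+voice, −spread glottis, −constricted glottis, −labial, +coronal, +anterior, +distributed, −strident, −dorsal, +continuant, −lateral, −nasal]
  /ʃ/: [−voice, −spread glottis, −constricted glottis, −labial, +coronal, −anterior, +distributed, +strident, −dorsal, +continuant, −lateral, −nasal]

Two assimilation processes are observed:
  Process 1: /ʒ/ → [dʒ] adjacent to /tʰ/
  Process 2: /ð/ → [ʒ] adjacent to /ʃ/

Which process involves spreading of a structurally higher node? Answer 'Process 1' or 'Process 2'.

Process 1

Process 1: the feature that changes is [continuant]; the minimal node is [continuant] (depth 3).
Process 2 alters [anterior], [strident]; the lowest common ancestor is Coronal (depth 4 from Root).
[continuant] (depth 3) sits above Coronal (depth 4), making Process 1 the one with the higher spreading node.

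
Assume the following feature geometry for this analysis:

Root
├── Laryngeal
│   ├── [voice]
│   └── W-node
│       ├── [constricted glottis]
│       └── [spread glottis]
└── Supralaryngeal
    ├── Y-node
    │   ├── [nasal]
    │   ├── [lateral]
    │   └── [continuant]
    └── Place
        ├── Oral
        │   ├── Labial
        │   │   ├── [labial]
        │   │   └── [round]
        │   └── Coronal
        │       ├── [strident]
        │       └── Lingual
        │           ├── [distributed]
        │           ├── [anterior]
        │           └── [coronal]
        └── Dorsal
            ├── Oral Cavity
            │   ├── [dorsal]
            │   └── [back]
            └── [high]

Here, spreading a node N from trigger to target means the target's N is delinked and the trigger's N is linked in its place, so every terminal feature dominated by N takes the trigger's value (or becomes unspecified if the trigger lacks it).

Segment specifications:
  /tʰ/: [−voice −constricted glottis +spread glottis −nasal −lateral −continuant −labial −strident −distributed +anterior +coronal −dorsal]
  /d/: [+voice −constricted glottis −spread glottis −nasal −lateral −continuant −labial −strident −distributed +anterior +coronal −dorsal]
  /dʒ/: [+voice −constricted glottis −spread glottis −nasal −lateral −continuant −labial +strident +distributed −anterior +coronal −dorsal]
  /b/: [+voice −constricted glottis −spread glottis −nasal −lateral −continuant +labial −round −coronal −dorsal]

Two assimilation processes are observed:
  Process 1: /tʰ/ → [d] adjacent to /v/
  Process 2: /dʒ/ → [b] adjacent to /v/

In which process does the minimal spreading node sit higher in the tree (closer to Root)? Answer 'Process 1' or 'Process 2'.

Process 1

Process 1 alters [voice], [spread glottis]; the lowest common ancestor is Laryngeal (depth 1 from Root).
Process 2 alters [labial], [round], [coronal], [anterior], [distributed], [strident]; the lowest common ancestor is Oral (depth 3 from Root).
Depth 1 < depth 3; Process 1 involves the structurally higher constituent Laryngeal.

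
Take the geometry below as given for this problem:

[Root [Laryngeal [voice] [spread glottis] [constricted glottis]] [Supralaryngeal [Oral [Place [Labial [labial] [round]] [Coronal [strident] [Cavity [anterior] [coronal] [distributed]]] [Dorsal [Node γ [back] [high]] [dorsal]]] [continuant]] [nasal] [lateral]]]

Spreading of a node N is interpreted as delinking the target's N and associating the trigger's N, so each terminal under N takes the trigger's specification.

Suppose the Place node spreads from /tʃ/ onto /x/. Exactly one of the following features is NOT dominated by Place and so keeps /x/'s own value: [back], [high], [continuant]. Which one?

[continuant]

Place dominates exactly [labial], [round], [strident], [anterior], [coronal], [distributed], [back], [high], [dorsal].
Spreading Place replaces [high], [back] with the trigger's values, since each sits inside the Place constituent.
But [continuant] is a dependent of Oral, outside Place; it is therefore untouched by the spreading.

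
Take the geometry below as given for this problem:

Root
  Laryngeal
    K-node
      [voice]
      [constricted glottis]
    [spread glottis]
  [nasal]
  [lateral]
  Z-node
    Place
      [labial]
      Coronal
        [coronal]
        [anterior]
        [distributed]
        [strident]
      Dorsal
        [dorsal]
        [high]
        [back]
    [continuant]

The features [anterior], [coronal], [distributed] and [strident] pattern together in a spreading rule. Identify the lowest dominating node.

Coronal

[anterior]: Root → Z-node → Place → Coronal → [anterior].
[coronal] lies under Coronal (below Z-node).
[distributed] lies under Coronal (below Z-node).
[strident] lies under Coronal (below Z-node).
Coronal is the lowest common ancestor — every listed feature sits under it, and no single subconstituent of Coronal covers them all.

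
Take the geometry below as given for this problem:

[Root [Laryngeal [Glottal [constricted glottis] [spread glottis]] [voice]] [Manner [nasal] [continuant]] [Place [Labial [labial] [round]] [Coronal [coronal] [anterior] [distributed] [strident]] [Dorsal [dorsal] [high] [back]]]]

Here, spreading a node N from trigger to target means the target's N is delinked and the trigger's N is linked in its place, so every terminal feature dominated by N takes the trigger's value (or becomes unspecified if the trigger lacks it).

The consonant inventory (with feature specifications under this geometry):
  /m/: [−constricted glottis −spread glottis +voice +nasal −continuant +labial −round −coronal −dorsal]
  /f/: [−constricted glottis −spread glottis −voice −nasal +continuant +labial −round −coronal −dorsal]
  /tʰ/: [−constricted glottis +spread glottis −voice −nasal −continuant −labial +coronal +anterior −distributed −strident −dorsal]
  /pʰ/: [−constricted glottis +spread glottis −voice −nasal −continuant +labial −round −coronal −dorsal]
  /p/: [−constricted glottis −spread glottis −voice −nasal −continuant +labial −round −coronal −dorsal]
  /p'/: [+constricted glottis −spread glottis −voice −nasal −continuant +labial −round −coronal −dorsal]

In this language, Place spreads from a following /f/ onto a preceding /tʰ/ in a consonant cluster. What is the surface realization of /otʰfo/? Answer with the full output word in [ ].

Terminals under Place in this geometry: [labial], [round], [coronal], [anterior], [distributed], [strident], [dorsal], [high], [back].
Spreading Place from /f/ onto /tʰ/ replaces those values with /f/'s: [+labial], [−round], [−coronal], [−dorsal]. Features outside Place ([constricted glottis], [spread glottis], [voice], …) stay as in /tʰ/.
This feature bundle is that of [pʰ], so /otʰfo/ surfaces as [opʰfo].

[opʰfo]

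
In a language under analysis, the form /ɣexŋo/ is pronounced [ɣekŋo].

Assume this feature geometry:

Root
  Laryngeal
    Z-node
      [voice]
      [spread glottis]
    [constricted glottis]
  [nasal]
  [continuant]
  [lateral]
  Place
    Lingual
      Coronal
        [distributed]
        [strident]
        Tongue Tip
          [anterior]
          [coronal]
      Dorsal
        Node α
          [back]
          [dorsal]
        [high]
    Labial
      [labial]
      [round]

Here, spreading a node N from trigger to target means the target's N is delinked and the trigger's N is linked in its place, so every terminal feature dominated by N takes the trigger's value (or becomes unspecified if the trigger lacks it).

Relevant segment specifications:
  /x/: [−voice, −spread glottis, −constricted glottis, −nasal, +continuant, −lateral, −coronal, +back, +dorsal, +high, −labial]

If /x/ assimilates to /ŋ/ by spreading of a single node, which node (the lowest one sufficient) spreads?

[continuant]

/x/ and [k] differ in [continuant]; every other specified feature is identical.
With a single altered terminal, the smallest constituent that could spread is that terminal — [continuant].
Had Root spread, [nasal], [voice] would have taken /ŋ/'s values; they stay as in /x/, confirming the spreading constituent is exactly [continuant].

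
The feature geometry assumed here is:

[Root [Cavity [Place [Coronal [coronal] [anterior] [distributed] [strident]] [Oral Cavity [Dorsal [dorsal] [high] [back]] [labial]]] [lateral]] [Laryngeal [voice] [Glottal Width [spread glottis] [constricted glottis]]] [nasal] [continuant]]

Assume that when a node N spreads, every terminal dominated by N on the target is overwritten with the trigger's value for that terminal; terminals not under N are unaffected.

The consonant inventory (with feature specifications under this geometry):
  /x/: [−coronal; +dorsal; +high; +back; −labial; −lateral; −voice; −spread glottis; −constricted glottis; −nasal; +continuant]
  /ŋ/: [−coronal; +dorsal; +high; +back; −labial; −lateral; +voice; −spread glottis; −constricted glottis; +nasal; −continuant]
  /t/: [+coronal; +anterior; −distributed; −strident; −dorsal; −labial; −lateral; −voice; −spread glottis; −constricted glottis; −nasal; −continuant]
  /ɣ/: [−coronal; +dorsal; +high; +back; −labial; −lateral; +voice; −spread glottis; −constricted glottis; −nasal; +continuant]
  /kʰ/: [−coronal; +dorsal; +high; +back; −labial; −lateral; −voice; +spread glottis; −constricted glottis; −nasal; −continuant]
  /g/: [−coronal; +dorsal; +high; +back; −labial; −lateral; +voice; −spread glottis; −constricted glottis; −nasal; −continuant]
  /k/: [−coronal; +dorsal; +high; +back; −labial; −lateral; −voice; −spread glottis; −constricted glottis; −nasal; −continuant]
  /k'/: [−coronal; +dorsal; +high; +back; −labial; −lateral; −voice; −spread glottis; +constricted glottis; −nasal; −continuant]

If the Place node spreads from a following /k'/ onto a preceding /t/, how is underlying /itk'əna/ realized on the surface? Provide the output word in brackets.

[ikk'əna]

Terminals under Place in this geometry: [coronal], [anterior], [distributed], [strident], [dorsal], [high], [back], [labial].
After delinking /t/'s Place and linking /k'/'s, the affected terminals become [−coronal], [+dorsal], [+high], [+back], [−labial]; [lateral], [voice], [spread glottis], … (outside Place) are retained from /t/.
Among the inventory, only /k/ has exactly this specification, giving the surface form [ikk'əna].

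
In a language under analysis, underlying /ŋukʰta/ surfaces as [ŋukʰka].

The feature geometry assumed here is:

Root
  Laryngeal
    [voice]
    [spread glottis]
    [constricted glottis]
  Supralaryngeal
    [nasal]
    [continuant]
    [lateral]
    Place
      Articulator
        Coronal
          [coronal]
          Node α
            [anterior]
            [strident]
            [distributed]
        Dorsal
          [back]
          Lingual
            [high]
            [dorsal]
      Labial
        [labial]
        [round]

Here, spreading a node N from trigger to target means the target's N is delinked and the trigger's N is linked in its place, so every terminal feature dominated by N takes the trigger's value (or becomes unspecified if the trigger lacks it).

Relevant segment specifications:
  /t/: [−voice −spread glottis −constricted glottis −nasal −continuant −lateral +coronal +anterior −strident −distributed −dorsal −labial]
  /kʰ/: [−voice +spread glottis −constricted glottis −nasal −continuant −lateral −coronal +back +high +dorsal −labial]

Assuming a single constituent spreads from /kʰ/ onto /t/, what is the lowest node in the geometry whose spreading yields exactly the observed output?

Comparing /t/ with its surface form [k], the features that change are [coronal], [anterior], [distributed], [strident], [dorsal], [high], [back].
These terminals are all dominated by Articulator, and no proper subconstituent of Articulator covers them all; Articulator is their lowest common ancestor.
Spreading Articulator from /kʰ/ overwrites each of those terminals with /kʰ/'s values, yielding exactly [k].
[spread glottis] stays as in /t/ although /kʰ/ differs there, so no node dominating it spread; among the remaining candidates Articulator is the lowest that derives the output.

Articulator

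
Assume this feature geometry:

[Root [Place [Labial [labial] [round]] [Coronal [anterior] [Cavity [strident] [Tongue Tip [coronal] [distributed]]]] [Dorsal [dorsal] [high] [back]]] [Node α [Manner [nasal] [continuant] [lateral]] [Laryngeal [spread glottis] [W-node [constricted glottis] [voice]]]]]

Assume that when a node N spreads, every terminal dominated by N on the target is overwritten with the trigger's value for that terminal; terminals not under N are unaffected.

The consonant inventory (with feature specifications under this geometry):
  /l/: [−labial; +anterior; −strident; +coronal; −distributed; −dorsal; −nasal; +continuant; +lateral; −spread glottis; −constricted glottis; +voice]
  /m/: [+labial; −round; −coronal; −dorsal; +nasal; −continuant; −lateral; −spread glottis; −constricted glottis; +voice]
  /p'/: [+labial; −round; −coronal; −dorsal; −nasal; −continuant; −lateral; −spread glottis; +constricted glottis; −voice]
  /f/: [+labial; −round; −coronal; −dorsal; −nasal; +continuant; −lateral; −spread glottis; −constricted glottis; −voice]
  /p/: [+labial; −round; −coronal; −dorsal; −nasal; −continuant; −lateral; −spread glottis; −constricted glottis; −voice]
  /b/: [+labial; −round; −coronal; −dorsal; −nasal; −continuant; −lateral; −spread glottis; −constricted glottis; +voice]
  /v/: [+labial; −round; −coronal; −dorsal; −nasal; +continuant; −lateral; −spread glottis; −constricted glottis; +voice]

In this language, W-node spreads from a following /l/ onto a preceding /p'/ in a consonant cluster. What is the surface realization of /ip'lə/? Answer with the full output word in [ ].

[iblə]

The W-node node dominates the terminals [constricted glottis], [voice].
The target acquires /l/'s values for everything under W-node — [−constricted glottis], [+voice] — while keeping its own [labial], [round], [coronal], ….
This feature bundle is that of [b], so /ip'lə/ surfaces as [iblə].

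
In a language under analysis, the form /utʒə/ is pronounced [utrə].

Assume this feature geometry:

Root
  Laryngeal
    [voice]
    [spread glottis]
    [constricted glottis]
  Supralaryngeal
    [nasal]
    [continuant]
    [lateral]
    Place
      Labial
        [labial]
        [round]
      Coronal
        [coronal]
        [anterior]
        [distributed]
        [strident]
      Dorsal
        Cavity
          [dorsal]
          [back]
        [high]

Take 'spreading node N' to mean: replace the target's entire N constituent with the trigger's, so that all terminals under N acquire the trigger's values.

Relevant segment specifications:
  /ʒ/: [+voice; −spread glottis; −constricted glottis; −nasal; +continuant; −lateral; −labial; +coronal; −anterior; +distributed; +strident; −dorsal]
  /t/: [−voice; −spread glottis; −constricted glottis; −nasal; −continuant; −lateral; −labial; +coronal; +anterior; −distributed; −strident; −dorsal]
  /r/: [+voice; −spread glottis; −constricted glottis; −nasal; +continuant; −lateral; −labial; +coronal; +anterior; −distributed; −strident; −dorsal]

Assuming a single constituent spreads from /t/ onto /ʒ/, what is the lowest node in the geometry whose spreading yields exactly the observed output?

Coronal

Comparing /ʒ/ with its surface form [r], the features that change are [anterior], [distributed], [strident].
The smallest constituent containing every changed terminal is Coronal — each of its daughters lacks at least one of the affected features.
Spreading Coronal from /t/ overwrites each of those terminals with /t/'s values, yielding exactly [r].
[voice], [continuant] stay as in /ʒ/ although /t/ differs there, so no node dominating them spread; among the remaining candidates Coronal is the lowest that derives the output.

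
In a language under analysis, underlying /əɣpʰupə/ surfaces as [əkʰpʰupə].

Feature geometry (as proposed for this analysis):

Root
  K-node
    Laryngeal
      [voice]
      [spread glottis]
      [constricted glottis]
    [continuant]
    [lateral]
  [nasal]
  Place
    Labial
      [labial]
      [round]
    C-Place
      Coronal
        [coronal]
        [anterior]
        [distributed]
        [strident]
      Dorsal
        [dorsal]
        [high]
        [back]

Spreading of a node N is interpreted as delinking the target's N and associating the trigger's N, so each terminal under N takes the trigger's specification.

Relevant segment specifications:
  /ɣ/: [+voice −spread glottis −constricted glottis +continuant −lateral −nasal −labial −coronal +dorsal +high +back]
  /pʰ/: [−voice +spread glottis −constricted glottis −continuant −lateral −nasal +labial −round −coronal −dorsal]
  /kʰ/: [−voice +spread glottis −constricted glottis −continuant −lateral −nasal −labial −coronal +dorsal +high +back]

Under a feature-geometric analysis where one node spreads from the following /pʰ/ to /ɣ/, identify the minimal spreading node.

K-node

/ɣ/ and [kʰ] differ in [voice], [spread glottis], [continuant]; every other specified feature is identical.
In this geometry the lowest node dominating all of them is K-node: every daughter of K-node dominates only a proper subset, so no lower node suffices.
Delinking /ɣ/'s K-node and associating /pʰ/'s K-node gives precisely the feature bundle of [kʰ].
Had Root spread, [labial], [dorsal] would have taken /pʰ/'s values; they stay as in /ɣ/, confirming the spreading constituent is exactly K-node.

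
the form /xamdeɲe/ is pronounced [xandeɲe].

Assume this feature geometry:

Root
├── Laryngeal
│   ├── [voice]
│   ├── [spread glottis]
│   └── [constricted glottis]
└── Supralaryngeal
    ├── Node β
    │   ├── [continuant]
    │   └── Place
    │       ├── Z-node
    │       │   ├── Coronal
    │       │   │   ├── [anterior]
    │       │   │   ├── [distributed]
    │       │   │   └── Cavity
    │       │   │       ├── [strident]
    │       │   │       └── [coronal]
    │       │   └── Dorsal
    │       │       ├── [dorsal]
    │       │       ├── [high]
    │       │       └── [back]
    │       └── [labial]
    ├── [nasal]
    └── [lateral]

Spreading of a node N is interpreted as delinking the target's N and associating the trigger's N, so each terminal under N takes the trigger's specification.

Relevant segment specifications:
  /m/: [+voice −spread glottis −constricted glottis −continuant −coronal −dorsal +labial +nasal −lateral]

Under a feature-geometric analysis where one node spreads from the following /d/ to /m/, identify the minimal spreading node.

Comparing /m/ with its surface form [n], the features that change are [labial], [coronal], [anterior], [distributed], [strident].
Tracing each changed feature up the tree, the paths first meet at Place; any lower node misses at least one of them.
If Place spreads, every terminal under it takes /d/'s value, producing [n] as observed.
[nasal], a feature on which the two segments disagree outside Place, is unchanged — nothing dominating it spread, and Place is the minimal sufficient constituent.

Place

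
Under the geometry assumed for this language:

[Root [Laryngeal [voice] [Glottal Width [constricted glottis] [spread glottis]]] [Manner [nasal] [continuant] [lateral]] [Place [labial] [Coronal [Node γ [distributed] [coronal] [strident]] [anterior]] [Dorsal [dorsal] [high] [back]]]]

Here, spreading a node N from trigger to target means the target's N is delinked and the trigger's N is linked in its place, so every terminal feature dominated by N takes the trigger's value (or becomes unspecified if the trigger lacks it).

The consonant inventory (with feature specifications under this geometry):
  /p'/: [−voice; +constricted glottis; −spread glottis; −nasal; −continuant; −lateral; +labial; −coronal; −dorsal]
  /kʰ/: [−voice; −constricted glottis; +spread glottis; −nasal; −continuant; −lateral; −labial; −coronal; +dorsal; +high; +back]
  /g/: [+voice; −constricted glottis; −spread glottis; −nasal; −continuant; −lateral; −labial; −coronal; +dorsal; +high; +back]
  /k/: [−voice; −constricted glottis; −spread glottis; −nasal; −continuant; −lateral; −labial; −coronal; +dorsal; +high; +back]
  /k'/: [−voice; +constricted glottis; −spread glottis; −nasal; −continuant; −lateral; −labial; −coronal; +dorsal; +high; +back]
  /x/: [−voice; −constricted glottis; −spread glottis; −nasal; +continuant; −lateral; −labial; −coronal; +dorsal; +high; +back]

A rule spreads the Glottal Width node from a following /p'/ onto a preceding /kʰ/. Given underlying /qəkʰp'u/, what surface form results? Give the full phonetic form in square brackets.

[qək'p'u]

Terminals under Glottal Width in this geometry: [constricted glottis], [spread glottis].
Spreading Glottal Width from /p'/ onto /kʰ/ replaces those values with /p'/'s: [+constricted glottis], [−spread glottis]. Features outside Glottal Width ([voice], [nasal], [continuant], …) stay as in /kʰ/.
Among the inventory, only /k'/ has exactly this specification, giving the surface form [qək'p'u].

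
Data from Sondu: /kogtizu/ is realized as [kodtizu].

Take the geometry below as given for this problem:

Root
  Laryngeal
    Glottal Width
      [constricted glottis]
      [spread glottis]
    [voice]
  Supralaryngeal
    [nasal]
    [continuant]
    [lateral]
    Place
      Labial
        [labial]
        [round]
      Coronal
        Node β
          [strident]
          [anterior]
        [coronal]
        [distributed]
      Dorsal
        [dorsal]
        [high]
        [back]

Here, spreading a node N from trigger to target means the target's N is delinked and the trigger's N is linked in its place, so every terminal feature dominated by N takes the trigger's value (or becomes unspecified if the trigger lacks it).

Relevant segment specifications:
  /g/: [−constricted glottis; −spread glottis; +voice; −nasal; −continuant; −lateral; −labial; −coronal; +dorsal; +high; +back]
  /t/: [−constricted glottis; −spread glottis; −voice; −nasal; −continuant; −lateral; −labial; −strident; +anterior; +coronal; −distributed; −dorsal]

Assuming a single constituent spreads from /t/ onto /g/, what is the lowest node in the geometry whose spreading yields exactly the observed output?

Place

Comparing /g/ with its surface form [d], the features that change are [coronal], [anterior], [distributed], [strident], [dorsal], [high], [back].
The smallest constituent containing every changed terminal is Place — each of its daughters lacks at least one of the affected features.
If Place spreads, every terminal under it takes /t/'s value, producing [d] as observed.
[voice], a feature on which the two segments disagree outside Place, is unchanged — nothing dominating it spread, and Place is the minimal sufficient constituent.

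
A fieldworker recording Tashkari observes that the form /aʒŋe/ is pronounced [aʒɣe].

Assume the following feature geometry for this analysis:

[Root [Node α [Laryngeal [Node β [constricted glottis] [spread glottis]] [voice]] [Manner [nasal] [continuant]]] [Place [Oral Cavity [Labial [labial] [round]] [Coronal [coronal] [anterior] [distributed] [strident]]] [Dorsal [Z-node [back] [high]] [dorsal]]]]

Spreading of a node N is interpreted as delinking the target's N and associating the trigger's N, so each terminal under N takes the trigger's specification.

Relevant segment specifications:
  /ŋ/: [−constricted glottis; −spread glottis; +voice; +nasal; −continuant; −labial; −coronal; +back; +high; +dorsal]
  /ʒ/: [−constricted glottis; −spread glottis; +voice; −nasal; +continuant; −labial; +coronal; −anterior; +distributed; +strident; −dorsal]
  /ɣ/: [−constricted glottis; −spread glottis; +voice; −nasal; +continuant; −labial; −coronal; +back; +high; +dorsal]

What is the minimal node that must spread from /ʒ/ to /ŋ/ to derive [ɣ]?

Comparing /ŋ/ with its surface form [ɣ], the features that change are [nasal], [continuant].
These terminals are all dominated by Manner, and no proper subconstituent of Manner covers them all; Manner is their lowest common ancestor.
If Manner spreads, every terminal under it takes /ʒ/'s value, producing [ɣ] as observed.
Features on which the two segments disagree outside Manner, such as [coronal], [dorsal], are unchanged — nothing dominating them spread, and Manner is the minimal sufficient constituent.

Manner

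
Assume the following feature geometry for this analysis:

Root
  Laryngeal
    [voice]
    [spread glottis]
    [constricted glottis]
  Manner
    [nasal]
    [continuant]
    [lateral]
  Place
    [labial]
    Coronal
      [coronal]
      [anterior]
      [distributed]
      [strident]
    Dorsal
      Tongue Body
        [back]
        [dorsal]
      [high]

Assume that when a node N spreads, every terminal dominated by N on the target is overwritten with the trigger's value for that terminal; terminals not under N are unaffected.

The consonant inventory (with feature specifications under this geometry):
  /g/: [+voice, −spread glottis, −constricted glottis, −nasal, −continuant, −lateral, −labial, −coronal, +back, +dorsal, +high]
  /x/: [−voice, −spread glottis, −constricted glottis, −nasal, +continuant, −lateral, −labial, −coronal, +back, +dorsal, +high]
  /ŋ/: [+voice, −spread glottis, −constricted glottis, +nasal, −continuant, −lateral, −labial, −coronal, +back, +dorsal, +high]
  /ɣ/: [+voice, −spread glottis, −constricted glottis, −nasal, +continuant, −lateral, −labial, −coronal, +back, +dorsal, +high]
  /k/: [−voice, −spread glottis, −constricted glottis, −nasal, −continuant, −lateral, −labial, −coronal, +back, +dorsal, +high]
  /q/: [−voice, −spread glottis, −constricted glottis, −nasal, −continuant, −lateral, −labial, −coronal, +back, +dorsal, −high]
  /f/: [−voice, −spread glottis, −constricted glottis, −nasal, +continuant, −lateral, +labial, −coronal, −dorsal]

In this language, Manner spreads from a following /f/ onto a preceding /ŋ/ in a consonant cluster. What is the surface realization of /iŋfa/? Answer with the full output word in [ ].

[iɣfa]

The Manner node dominates the terminals [nasal], [continuant], [lateral].
The target acquires /f/'s values for everything under Manner — [−nasal], [+continuant], [−lateral] — while keeping its own [voice], [spread glottis], [constricted glottis], ….
This feature bundle is that of [ɣ], so /iŋfa/ surfaces as [iɣfa].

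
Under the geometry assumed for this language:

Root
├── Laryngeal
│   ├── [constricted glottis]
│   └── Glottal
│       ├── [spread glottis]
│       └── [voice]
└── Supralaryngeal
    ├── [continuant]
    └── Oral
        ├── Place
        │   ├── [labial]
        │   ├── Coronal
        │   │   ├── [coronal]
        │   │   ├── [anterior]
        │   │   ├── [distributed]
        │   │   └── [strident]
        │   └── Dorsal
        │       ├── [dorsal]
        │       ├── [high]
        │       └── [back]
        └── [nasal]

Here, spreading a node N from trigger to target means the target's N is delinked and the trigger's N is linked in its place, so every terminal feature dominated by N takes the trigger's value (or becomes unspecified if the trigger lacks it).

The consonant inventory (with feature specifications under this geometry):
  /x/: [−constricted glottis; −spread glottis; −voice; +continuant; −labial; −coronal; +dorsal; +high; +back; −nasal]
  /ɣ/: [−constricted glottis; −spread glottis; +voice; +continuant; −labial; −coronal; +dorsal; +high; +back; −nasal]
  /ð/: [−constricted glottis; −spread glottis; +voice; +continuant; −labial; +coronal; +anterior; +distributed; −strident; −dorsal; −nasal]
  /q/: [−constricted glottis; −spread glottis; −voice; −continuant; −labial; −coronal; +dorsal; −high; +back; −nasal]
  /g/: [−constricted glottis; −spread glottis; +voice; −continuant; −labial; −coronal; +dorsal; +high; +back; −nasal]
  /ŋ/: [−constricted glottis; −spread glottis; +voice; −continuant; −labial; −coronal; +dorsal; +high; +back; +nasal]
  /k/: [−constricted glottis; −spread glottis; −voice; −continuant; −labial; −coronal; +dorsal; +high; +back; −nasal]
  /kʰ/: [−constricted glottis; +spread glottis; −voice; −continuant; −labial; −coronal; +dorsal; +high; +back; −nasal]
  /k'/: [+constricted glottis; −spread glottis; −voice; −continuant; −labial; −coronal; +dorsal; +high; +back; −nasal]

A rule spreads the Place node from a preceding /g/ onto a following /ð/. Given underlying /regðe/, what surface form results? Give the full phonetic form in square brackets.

[regɣe]

Place immediately or transitively dominates [labial], [coronal], [anterior], [distributed], [strident], [dorsal], [high], [back].
The target acquires /g/'s values for everything under Place — [−labial], [−coronal], [+dorsal], [+high], [+back] — while keeping its own [constricted glottis], [spread glottis], [voice], ….
Among the inventory, only /ɣ/ has exactly this specification, giving the surface form [regɣe].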